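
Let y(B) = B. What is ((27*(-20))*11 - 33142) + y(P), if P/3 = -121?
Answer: -39445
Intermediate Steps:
P = -363 (P = 3*(-121) = -363)
((27*(-20))*11 - 33142) + y(P) = ((27*(-20))*11 - 33142) - 363 = (-540*11 - 33142) - 363 = (-5940 - 33142) - 363 = -39082 - 363 = -39445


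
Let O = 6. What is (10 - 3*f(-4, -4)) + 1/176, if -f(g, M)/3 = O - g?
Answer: 17601/176 ≈ 100.01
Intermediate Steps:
f(g, M) = -18 + 3*g (f(g, M) = -3*(6 - g) = -18 + 3*g)
(10 - 3*f(-4, -4)) + 1/176 = (10 - 3*(-18 + 3*(-4))) + 1/176 = (10 - 3*(-18 - 12)) + 1/176 = (10 - 3*(-30)) + 1/176 = (10 + 90) + 1/176 = 100 + 1/176 = 17601/176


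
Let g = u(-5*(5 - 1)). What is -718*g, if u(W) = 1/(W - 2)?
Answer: 359/11 ≈ 32.636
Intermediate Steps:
u(W) = 1/(-2 + W)
g = -1/22 (g = 1/(-2 - 5*(5 - 1)) = 1/(-2 - 5*4) = 1/(-2 - 20) = 1/(-22) = -1/22 ≈ -0.045455)
-718*g = -718*(-1/22) = 359/11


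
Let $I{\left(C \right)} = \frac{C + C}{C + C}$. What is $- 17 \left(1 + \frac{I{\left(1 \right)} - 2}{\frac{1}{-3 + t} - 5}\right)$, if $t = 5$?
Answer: $- \frac{187}{9} \approx -20.778$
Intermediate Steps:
$I{\left(C \right)} = 1$ ($I{\left(C \right)} = \frac{2 C}{2 C} = 2 C \frac{1}{2 C} = 1$)
$- 17 \left(1 + \frac{I{\left(1 \right)} - 2}{\frac{1}{-3 + t} - 5}\right) = - 17 \left(1 + \frac{1 - 2}{\frac{1}{-3 + 5} - 5}\right) = - 17 \left(1 - \frac{1}{\frac{1}{2} - 5}\right) = - 17 \left(1 - \frac{1}{- \frac{9}{2}}\right) = - 17 \left(1 - - \frac{2}{9}\right) = - 17 \left(1 + \frac{2}{9}\right) = \left(-17\right) \frac{11}{9} = - \frac{187}{9}$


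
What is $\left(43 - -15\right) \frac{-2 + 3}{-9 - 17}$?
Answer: $- \frac{29}{13} \approx -2.2308$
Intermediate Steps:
$\left(43 - -15\right) \frac{-2 + 3}{-9 - 17} = \left(43 + 15\right) 1 \frac{1}{-26} = 58 \cdot 1 \left(- \frac{1}{26}\right) = 58 \left(- \frac{1}{26}\right) = - \frac{29}{13}$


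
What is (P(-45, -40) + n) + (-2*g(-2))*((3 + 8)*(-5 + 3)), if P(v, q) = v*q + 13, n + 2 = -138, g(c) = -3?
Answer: 1541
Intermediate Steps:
n = -140 (n = -2 - 138 = -140)
P(v, q) = 13 + q*v (P(v, q) = q*v + 13 = 13 + q*v)
(P(-45, -40) + n) + (-2*g(-2))*((3 + 8)*(-5 + 3)) = ((13 - 40*(-45)) - 140) + (-2*(-3))*((3 + 8)*(-5 + 3)) = ((13 + 1800) - 140) + 6*(11*(-2)) = (1813 - 140) + 6*(-22) = 1673 - 132 = 1541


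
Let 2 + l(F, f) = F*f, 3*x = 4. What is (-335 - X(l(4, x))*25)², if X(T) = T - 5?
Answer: 774400/9 ≈ 86045.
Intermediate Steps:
x = 4/3 (x = (⅓)*4 = 4/3 ≈ 1.3333)
l(F, f) = -2 + F*f
X(T) = -5 + T
(-335 - X(l(4, x))*25)² = (-335 - (-5 + (-2 + 4*(4/3)))*25)² = (-335 - (-5 + (-2 + 16/3))*25)² = (-335 - (-5 + 10/3)*25)² = (-335 - (-5)*25/3)² = (-335 - 1*(-125/3))² = (-335 + 125/3)² = (-880/3)² = 774400/9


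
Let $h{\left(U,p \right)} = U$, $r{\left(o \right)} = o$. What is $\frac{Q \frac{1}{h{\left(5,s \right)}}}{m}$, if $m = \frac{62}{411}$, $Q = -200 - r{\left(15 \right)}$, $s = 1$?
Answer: $- \frac{17673}{62} \approx -285.05$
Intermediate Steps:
$Q = -215$ ($Q = -200 - 15 = -215$)
$m = \frac{62}{411}$ ($m = 62 \cdot \frac{1}{411} = \frac{62}{411} \approx 0.15085$)
$\frac{Q \frac{1}{h{\left(5,s \right)}}}{m} = \frac{\left(-215\right) \frac{1}{5}}{\frac{62}{411}} = \left(-215\right) \frac{1}{5} \cdot \frac{411}{62} = \left(-43\right) \frac{411}{62} = - \frac{17673}{62}$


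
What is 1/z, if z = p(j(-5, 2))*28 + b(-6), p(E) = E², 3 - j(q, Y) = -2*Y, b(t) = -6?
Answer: 1/1366 ≈ 0.00073206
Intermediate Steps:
j(q, Y) = 3 + 2*Y (j(q, Y) = 3 - (-2)*Y = 3 + 2*Y)
z = 1366 (z = (3 + 2*2)²*28 - 6 = (3 + 4)²*28 - 6 = 7²*28 - 6 = 49*28 - 6 = 1372 - 6 = 1366)
1/z = 1/1366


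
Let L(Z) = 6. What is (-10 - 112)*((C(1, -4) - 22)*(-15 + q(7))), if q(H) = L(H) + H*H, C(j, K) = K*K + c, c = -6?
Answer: 58560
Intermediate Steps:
C(j, K) = -6 + K**2 (C(j, K) = K*K - 6 = K**2 - 6 = -6 + K**2)
q(H) = 6 + H**2 (q(H) = 6 + H*H = 6 + H**2)
(-10 - 112)*((C(1, -4) - 22)*(-15 + q(7))) = (-10 - 112)*(((-6 + (-4)**2) - 22)*(-15 + (6 + 7**2))) = -122*((-6 + 16) - 22)*(-15 + (6 + 49)) = -122*(10 - 22)*(-15 + 55) = -(-1464)*40 = -122*(-480) = 58560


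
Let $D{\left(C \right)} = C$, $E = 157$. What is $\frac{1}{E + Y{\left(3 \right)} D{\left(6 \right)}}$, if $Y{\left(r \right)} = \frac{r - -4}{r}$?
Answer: $\frac{1}{171} \approx 0.005848$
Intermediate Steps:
$Y{\left(r \right)} = \frac{4 + r}{r}$ ($Y{\left(r \right)} = \frac{r + 4}{r} = \frac{4 + r}{r}$)
$\frac{1}{E + Y{\left(3 \right)} D{\left(6 \right)}} = \frac{1}{157 + \frac{4 + 3}{3} \cdot 6} = \frac{1}{157 + \frac{1}{3} \cdot 7 \cdot 6} = \frac{1}{157 + \frac{7}{3} \cdot 6} = \frac{1}{157 + 14} = \frac{1}{171}$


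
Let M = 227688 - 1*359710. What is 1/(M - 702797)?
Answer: -1/834819 ≈ -1.1979e-6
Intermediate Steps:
M = -132022 (M = 227688 - 359710 = -132022)
1/(M - 702797) = 1/(-132022 - 702797) = 1/(-834819) = -1/834819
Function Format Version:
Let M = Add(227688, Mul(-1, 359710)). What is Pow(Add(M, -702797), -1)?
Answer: Rational(-1, 834819) ≈ -1.1979e-6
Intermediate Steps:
M = -132022 (M = Add(227688, -359710) = -132022)
Pow(Add(M, -702797), -1) = Pow(Add(-132022, -702797), -1) = Pow(-834819, -1) = Rational(-1, 834819)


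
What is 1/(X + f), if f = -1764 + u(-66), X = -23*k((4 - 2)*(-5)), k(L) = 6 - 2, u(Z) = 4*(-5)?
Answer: -1/1876 ≈ -0.00053305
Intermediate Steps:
u(Z) = -20
k(L) = 4
X = -92 (X = -23*4 = -92)
f = -1784 (f = -1764 - 20 = -1784)
1/(X + f) = 1/(-92 - 1784) = 1/(-1876) = -1/1876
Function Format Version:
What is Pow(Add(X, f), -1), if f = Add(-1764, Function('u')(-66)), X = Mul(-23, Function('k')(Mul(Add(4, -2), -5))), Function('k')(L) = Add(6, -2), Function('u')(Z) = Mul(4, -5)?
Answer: Rational(-1, 1876) ≈ -0.00053305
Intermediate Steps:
Function('u')(Z) = -20
Function('k')(L) = 4
X = -92 (X = Mul(-23, 4) = -92)
f = -1784 (f = Add(-1764, -20) = -1784)
Pow(Add(X, f), -1) = Pow(Add(-92, -1784), -1) = Pow(-1876, -1) = Rational(-1, 1876)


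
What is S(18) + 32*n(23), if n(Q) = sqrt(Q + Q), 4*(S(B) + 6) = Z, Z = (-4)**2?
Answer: -2 + 32*sqrt(46) ≈ 215.03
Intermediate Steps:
Z = 16
S(B) = -2 (S(B) = -6 + (1/4)*16 = -6 + 4 = -2)
n(Q) = sqrt(2)*sqrt(Q) (n(Q) = sqrt(2*Q) = sqrt(2)*sqrt(Q))
S(18) + 32*n(23) = -2 + 32*(sqrt(2)*sqrt(23)) = -2 + 32*sqrt(46)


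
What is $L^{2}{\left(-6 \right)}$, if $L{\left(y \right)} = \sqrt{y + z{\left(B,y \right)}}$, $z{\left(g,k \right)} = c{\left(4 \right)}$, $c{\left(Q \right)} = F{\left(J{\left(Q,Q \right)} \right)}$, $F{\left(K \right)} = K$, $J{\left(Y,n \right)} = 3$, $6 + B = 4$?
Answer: $-3$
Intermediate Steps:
$B = -2$ ($B = -6 + 4 = -2$)
$c{\left(Q \right)} = 3$
$z{\left(g,k \right)} = 3$
$L{\left(y \right)} = \sqrt{3 + y}$ ($L{\left(y \right)} = \sqrt{y + 3} = \sqrt{3 + y}$)
$L^{2}{\left(-6 \right)} = \left(\sqrt{3 - 6}\right)^{2} = \left(\sqrt{-3}\right)^{2} = \left(i \sqrt{3}\right)^{2} = -3$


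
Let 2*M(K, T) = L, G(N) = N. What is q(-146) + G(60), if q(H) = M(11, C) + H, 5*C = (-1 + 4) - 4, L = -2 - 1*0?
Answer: -87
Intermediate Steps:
L = -2 (L = -2 + 0 = -2)
C = -1/5 (C = ((-1 + 4) - 4)/5 = (3 - 4)/5 = (1/5)*(-1) = -1/5 ≈ -0.20000)
M(K, T) = -1 (M(K, T) = (1/2)*(-2) = -1)
q(H) = -1 + H
q(-146) + G(60) = (-1 - 146) + 60 = -147 + 60 = -87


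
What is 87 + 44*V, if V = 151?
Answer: 6731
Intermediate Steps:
87 + 44*V = 87 + 44*151 = 87 + 6644 = 6731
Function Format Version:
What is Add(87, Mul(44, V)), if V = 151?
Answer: 6731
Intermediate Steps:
Add(87, Mul(44, V)) = Add(87, Mul(44, 151)) = Add(87, 6644) = 6731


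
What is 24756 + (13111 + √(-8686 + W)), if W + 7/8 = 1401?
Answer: 37867 + I*√116574/4 ≈ 37867.0 + 85.357*I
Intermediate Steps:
W = 11201/8 (W = -7/8 + 1401 = 11201/8 ≈ 1400.1)
24756 + (13111 + √(-8686 + W)) = 24756 + (13111 + √(-8686 + 11201/8)) = 24756 + (13111 + √(-58287/8)) = 24756 + (13111 + I*√116574/4) = 37867 + I*√116574/4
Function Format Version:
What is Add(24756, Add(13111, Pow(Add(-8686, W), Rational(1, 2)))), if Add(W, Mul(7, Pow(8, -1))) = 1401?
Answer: Add(37867, Mul(Rational(1, 4), I, Pow(116574, Rational(1, 2)))) ≈ Add(37867., Mul(85.357, I))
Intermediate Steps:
W = Rational(11201, 8) (W = Add(Rational(-7, 8), 1401) = Rational(11201, 8) ≈ 1400.1)
Add(24756, Add(13111, Pow(Add(-8686, W), Rational(1, 2)))) = Add(24756, Add(13111, Pow(Add(-8686, Rational(11201, 8)), Rational(1, 2)))) = Add(24756, Add(13111, Pow(Rational(-58287, 8), Rational(1, 2)))) = Add(24756, Add(13111, Mul(Rational(1, 4), I, Pow(116574, Rational(1, 2))))) = Add(37867, Mul(Rational(1, 4), I, Pow(116574, Rational(1, 2))))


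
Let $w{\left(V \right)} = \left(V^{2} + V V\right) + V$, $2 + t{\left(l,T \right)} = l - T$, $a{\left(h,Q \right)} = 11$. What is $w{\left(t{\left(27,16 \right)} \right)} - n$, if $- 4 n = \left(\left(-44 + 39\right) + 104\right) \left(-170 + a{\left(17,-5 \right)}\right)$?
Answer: $- \frac{15057}{4} \approx -3764.3$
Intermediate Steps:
$t{\left(l,T \right)} = -2 + l - T$ ($t{\left(l,T \right)} = -2 - \left(T - l\right) = -2 + l - T$)
$w{\left(V \right)} = V + 2 V^{2}$ ($w{\left(V \right)} = \left(V^{2} + V^{2}\right) + V = 2 V^{2} + V = V + 2 V^{2}$)
$n = \frac{15741}{4}$ ($n = - \frac{\left(\left(-44 + 39\right) + 104\right) \left(-170 + 11\right)}{4} = - \frac{\left(-5 + 104\right) \left(-159\right)}{4} = - \frac{99 \left(-159\right)}{4} = \left(- \frac{1}{4}\right) \left(-15741\right) = \frac{15741}{4} \approx 3935.3$)
$w{\left(t{\left(27,16 \right)} \right)} - n = \left(-2 + 27 - 16\right) \left(1 + 2 \left(-2 + 27 - 16\right)\right) - \frac{15741}{4} = 9 \left(1 + 2 \cdot 9\right) - \frac{15741}{4} = 9 \left(1 + 18\right) - \frac{15741}{4} = 9 \cdot 19 - \frac{15741}{4} = 171 - \frac{15741}{4} = - \frac{15057}{4}$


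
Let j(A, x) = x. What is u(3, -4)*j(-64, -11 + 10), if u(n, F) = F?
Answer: 4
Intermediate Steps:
u(3, -4)*j(-64, -11 + 10) = -4*(-11 + 10) = -4*(-1) = 4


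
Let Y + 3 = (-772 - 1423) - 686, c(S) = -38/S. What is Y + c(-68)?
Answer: -98037/34 ≈ -2883.4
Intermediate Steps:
Y = -2884 (Y = -3 + ((-772 - 1423) - 686) = -3 + (-2195 - 686) = -3 - 2881 = -2884)
Y + c(-68) = -2884 - 38/(-68) = -2884 - 38*(-1/68) = -2884 + 19/34 = -98037/34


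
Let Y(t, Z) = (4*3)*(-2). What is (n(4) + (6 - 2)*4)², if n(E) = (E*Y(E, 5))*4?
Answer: 135424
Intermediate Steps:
Y(t, Z) = -24 (Y(t, Z) = 12*(-2) = -24)
n(E) = -96*E (n(E) = (E*(-24))*4 = -24*E*4 = -96*E)
(n(4) + (6 - 2)*4)² = (-96*4 + (6 - 2)*4)² = (-384 + 4*4)² = (-384 + 16)² = (-368)² = 135424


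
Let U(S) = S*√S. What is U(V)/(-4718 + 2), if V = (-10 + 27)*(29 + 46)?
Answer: -2125*√51/1572 ≈ -9.6537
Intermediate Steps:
V = 1275 (V = 17*75 = 1275)
U(S) = S^(3/2)
U(V)/(-4718 + 2) = 1275^(3/2)/(-4718 + 2) = (6375*√51)/(-4716) = (6375*√51)*(-1/4716) = -2125*√51/1572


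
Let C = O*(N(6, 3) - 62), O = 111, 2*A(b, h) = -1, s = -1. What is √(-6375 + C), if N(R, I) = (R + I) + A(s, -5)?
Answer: I*√49254/2 ≈ 110.97*I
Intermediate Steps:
A(b, h) = -½ (A(b, h) = (½)*(-1) = -½)
N(R, I) = -½ + I + R (N(R, I) = (R + I) - ½ = (I + R) - ½ = -½ + I + R)
C = -11877/2 (C = 111*((-½ + 3 + 6) - 62) = 111*(17/2 - 62) = 111*(-107/2) = -11877/2 ≈ -5938.5)
√(-6375 + C) = √(-6375 - 11877/2) = √(-24627/2) = I*√49254/2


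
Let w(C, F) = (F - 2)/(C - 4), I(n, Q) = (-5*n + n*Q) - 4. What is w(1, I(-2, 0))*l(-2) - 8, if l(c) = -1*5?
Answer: -4/3 ≈ -1.3333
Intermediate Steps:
I(n, Q) = -4 - 5*n + Q*n (I(n, Q) = (-5*n + Q*n) - 4 = -4 - 5*n + Q*n)
w(C, F) = (-2 + F)/(-4 + C)
l(c) = -5
w(1, I(-2, 0))*l(-2) - 8 = ((-2 + (-4 - 5*(-2) + 0*(-2)))/(-4 + 1))*(-5) - 8 = ((-2 + (-4 + 10 + 0))/(-3))*(-5) - 8 = -(-2 + 6)/3*(-5) - 8 = -1/3*4*(-5) - 8 = -4/3*(-5) - 8 = 20/3 - 8 = -4/3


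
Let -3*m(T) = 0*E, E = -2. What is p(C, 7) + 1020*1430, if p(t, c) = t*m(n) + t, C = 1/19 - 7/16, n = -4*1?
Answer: 443414283/304 ≈ 1.4586e+6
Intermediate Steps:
n = -4
m(T) = 0 (m(T) = -0*(-2) = -⅓*0 = 0)
C = -117/304 (C = 1*(1/19) - 7*1/16 = 1/19 - 7/16 = -117/304 ≈ -0.38487)
p(t, c) = t (p(t, c) = t*0 + t = 0 + t = t)
p(C, 7) + 1020*1430 = -117/304 + 1020*1430 = -117/304 + 1458600 = 443414283/304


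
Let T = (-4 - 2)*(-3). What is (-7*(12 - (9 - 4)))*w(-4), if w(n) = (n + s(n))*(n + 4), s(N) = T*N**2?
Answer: 0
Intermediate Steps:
T = 18 (T = -6*(-3) = 18)
s(N) = 18*N**2
w(n) = (4 + n)*(n + 18*n**2) (w(n) = (n + 18*n**2)*(n + 4) = (n + 18*n**2)*(4 + n) = (4 + n)*(n + 18*n**2))
(-7*(12 - (9 - 4)))*w(-4) = (-7*(12 - (9 - 4)))*(-4*(4 + 18*(-4)**2 + 73*(-4))) = (-7*(12 - 1*5))*(-4*(4 + 18*16 - 292)) = (-7*(12 - 5))*(-4*(4 + 288 - 292)) = (-7*7)*(-4*0) = -49*0 = 0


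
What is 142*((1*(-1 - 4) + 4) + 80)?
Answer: 11218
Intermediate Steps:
142*((1*(-1 - 4) + 4) + 80) = 142*((1*(-5) + 4) + 80) = 142*((-5 + 4) + 80) = 142*(-1 + 80) = 142*79 = 11218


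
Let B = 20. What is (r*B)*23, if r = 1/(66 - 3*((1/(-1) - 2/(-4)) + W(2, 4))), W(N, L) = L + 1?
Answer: 184/21 ≈ 8.7619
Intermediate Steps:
W(N, L) = 1 + L
r = 2/105 (r = 1/(66 - 3*((1/(-1) - 2/(-4)) + (1 + 4))) = 1/(66 - 3*((1*(-1) - 2*(-¼)) + 5)) = 1/(66 - 3*((-1 + ½) + 5)) = 1/(66 - 3*(-½ + 5)) = 1/(66 - 3*9/2) = 1/(66 - 27/2) = 1/(105/2) = 2/105 ≈ 0.019048)
(r*B)*23 = ((2/105)*20)*23 = (8/21)*23 = 184/21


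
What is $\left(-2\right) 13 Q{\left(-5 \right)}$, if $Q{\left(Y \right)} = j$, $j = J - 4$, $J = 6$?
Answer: $-52$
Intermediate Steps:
$j = 2$ ($j = 6 - 4 = 2$)
$Q{\left(Y \right)} = 2$
$\left(-2\right) 13 Q{\left(-5 \right)} = \left(-2\right) 13 \cdot 2 = \left(-26\right) 2 = -52$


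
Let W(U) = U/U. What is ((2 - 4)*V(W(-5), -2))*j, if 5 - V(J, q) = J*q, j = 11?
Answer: -154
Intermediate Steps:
W(U) = 1
V(J, q) = 5 - J*q
((2 - 4)*V(W(-5), -2))*j = ((2 - 4)*(5 - 1*1*(-2)))*11 = -2*(5 + 2)*11 = -2*7*11 = -14*11 = -154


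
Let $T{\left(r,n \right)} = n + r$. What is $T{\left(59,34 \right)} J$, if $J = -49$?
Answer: $-4557$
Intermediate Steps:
$T{\left(59,34 \right)} J = \left(34 + 59\right) \left(-49\right) = 93 \left(-49\right) = -4557$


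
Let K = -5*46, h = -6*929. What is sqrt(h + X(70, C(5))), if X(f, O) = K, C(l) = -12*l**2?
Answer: 2*I*sqrt(1451) ≈ 76.184*I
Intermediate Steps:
h = -5574
K = -230
X(f, O) = -230
sqrt(h + X(70, C(5))) = sqrt(-5574 - 230) = sqrt(-5804) = 2*I*sqrt(1451)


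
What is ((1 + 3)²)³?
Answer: 4096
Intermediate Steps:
((1 + 3)²)³ = (4²)³ = 16³ = 4096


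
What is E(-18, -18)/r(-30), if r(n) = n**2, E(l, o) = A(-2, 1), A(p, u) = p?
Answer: -1/450 ≈ -0.0022222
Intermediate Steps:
E(l, o) = -2
E(-18, -18)/r(-30) = -2/((-30)**2) = -2/900 = -2*1/900 = -1/450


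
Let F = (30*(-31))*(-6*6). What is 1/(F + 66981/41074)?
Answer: 41074/1375224501 ≈ 2.9867e-5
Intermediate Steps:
F = 33480 (F = -930*(-36) = 33480)
1/(F + 66981/41074) = 1/(33480 + 66981/41074) = 1/(1375224501/41074) = 41074/1375224501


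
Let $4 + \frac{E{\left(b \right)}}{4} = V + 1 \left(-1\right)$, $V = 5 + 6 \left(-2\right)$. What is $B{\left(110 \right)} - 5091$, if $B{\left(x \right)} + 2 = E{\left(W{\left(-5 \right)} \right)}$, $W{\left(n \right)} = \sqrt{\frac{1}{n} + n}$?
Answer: $-5141$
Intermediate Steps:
$V = -7$ ($V = 5 - 12 = -7$)
$W{\left(n \right)} = \sqrt{n + \frac{1}{n}}$
$E{\left(b \right)} = -48$ ($E{\left(b \right)} = -16 + 4 \left(-7 + 1 \left(-1\right)\right) = -16 + 4 \left(-7 - 1\right) = -16 + 4 \left(-8\right) = -16 - 32 = -48$)
$B{\left(x \right)} = -50$ ($B{\left(x \right)} = -2 - 48 = -50$)
$B{\left(110 \right)} - 5091 = -50 - 5091 = -5141$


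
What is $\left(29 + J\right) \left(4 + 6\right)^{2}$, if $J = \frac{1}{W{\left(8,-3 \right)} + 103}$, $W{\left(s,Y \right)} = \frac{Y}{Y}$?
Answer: $\frac{75425}{26} \approx 2901.0$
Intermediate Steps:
$W{\left(s,Y \right)} = 1$
$J = \frac{1}{104}$ ($J = \frac{1}{1 + 103} = \frac{1}{104} \approx 0.0096154$)
$\left(29 + J\right) \left(4 + 6\right)^{2} = \left(29 + \frac{1}{104}\right) \left(4 + 6\right)^{2} = \frac{3017 \cdot 10^{2}}{104} = \frac{3017}{104} \cdot 100 = \frac{75425}{26}$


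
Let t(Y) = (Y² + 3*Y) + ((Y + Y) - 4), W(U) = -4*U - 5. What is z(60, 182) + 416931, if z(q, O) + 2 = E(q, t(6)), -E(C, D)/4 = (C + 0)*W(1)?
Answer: 419089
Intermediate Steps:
W(U) = -5 - 4*U
t(Y) = -4 + Y² + 5*Y (t(Y) = (Y² + 3*Y) + (2*Y - 4) = (Y² + 3*Y) + (-4 + 2*Y) = -4 + Y² + 5*Y)
E(C, D) = 36*C (E(C, D) = -4*(C + 0)*(-5 - 4*1) = -4*C*(-5 - 4) = -4*C*(-9) = -(-36)*C = 36*C)
z(q, O) = -2 + 36*q
z(60, 182) + 416931 = (-2 + 36*60) + 416931 = (-2 + 2160) + 416931 = 2158 + 416931 = 419089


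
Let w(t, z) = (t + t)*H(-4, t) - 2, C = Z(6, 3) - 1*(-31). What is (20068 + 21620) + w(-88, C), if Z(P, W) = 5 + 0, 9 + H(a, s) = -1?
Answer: 43446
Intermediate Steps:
H(a, s) = -10 (H(a, s) = -9 - 1 = -10)
Z(P, W) = 5
C = 36 (C = 5 - 1*(-31) = 5 + 31 = 36)
w(t, z) = -2 - 20*t (w(t, z) = (t + t)*(-10) - 2 = (2*t)*(-10) - 2 = -20*t - 2 = -2 - 20*t)
(20068 + 21620) + w(-88, C) = (20068 + 21620) + (-2 - 20*(-88)) = 41688 + (-2 + 1760) = 41688 + 1758 = 43446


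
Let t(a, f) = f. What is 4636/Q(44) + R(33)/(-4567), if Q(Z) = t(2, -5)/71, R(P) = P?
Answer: -1503255617/22835 ≈ -65831.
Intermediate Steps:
Q(Z) = -5/71
4636/Q(44) + R(33)/(-4567) = 4636/(-5/71) + 33/(-4567) = 4636*(-71/5) + 33*(-1/4567) = -329156/5 - 33/4567 = -1503255617/22835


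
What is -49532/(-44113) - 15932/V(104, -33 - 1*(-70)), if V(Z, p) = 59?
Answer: -699885928/2602667 ≈ -268.91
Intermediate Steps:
-49532/(-44113) - 15932/V(104, -33 - 1*(-70)) = -49532/(-44113) - 15932/59 = -49532*(-1/44113) - 15932*1/59 = 49532/44113 - 15932/59 = -699885928/2602667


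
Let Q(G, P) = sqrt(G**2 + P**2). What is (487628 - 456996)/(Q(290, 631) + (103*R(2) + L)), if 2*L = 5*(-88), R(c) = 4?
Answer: -5881344/445397 + 30632*sqrt(482261)/445397 ≈ 34.556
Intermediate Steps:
L = -220 (L = (5*(-88))/2 = (1/2)*(-440) = -220)
(487628 - 456996)/(Q(290, 631) + (103*R(2) + L)) = (487628 - 456996)/(sqrt(290**2 + 631**2) + (103*4 - 220)) = 30632/(sqrt(84100 + 398161) + (412 - 220)) = 30632/(sqrt(482261) + 192) = 30632/(192 + sqrt(482261))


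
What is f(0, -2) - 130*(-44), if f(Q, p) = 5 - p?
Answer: 5727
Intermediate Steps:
f(0, -2) - 130*(-44) = (5 - 1*(-2)) - 130*(-44) = (5 + 2) + 5720 = 7 + 5720 = 5727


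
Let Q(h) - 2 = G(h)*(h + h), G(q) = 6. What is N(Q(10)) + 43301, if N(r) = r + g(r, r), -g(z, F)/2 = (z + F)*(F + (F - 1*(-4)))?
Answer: -77601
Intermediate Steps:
g(z, F) = -2*(4 + 2*F)*(F + z) (g(z, F) = -2*(z + F)*(F + (F - 1*(-4))) = -2*(F + z)*(F + (F + 4)) = -2*(F + z)*(F + (4 + F)) = -2*(F + z)*(4 + 2*F) = -2*(4 + 2*F)*(F + z))
Q(h) = 2 + 12*h (Q(h) = 2 + 6*(h + h) = 2 + 6*(2*h) = 2 + 12*h)
N(r) = -15*r - 8*r² (N(r) = r + (-8*r - 8*r - 4*r² - 4*r*r) = r + (-8*r - 8*r - 4*r² - 4*r²) = r + (-16*r - 8*r²) = -15*r - 8*r²)
N(Q(10)) + 43301 = (2 + 12*10)*(-15 - 8*(2 + 12*10)) + 43301 = (2 + 120)*(-15 - 8*(2 + 120)) + 43301 = 122*(-15 - 8*122) + 43301 = 122*(-15 - 976) + 43301 = 122*(-991) + 43301 = -120902 + 43301 = -77601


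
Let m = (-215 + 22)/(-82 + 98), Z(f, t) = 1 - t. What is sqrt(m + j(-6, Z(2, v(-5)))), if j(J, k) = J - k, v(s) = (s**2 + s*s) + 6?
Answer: sqrt(591)/4 ≈ 6.0776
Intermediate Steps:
v(s) = 6 + 2*s**2 (v(s) = (s**2 + s**2) + 6 = 2*s**2 + 6 = 6 + 2*s**2)
m = -193/16 ≈ -12.063
sqrt(m + j(-6, Z(2, v(-5)))) = sqrt(-193/16 + (-6 - (1 - (6 + 2*(-5)**2)))) = sqrt(-193/16 + (-6 - (1 - (6 + 2*25)))) = sqrt(-193/16 + (-6 - (1 - (6 + 50)))) = sqrt(-193/16 + (-6 - (1 - 1*56))) = sqrt(-193/16 + (-6 - (1 - 56))) = sqrt(-193/16 + (-6 - 1*(-55))) = sqrt(-193/16 + (-6 + 55)) = sqrt(-193/16 + 49) = sqrt(591/16) = sqrt(591)/4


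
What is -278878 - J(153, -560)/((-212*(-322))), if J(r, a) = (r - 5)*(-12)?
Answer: -2379665752/8533 ≈ -2.7888e+5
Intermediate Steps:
J(r, a) = 60 - 12*r (J(r, a) = (-5 + r)*(-12) = 60 - 12*r)
-278878 - J(153, -560)/((-212*(-322))) = -278878 - (60 - 12*153)/((-212*(-322))) = -278878 - (60 - 1836)/68264 = -278878 - (-1776)/68264 = -278878 - 1*(-222/8533) = -278878 + 222/8533 = -2379665752/8533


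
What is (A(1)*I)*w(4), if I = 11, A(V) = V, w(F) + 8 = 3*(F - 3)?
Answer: -55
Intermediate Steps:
w(F) = -17 + 3*F (w(F) = -8 + 3*(F - 3) = -8 + 3*(-3 + F) = -8 + (-9 + 3*F) = -17 + 3*F)
(A(1)*I)*w(4) = (1*11)*(-17 + 3*4) = 11*(-17 + 12) = 11*(-5) = -55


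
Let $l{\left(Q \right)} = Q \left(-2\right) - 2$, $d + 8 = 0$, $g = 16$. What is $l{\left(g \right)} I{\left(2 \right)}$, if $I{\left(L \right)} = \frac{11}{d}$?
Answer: $\frac{187}{4} \approx 46.75$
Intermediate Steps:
$d = -8$ ($d = -8 + 0 = -8$)
$l{\left(Q \right)} = -2 - 2 Q$ ($l{\left(Q \right)} = - 2 Q - 2 = -2 - 2 Q$)
$I{\left(L \right)} = - \frac{11}{8}$ ($I{\left(L \right)} = \frac{11}{-8} = 11 \left(- \frac{1}{8}\right) = - \frac{11}{8}$)
$l{\left(g \right)} I{\left(2 \right)} = \left(-2 - 32\right) \left(- \frac{11}{8}\right) = \left(-34\right) \left(- \frac{11}{8}\right) = \frac{187}{4}$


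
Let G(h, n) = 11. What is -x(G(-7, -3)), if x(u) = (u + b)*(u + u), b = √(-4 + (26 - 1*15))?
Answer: -242 - 22*√7 ≈ -300.21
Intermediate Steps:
b = √7 (b = √(-4 + (26 - 15)) = √(-4 + 11) = √7 ≈ 2.6458)
x(u) = 2*u*(u + √7) (x(u) = (u + √7)*(u + u) = (u + √7)*(2*u) = 2*u*(u + √7))
-x(G(-7, -3)) = -2*11*(11 + √7) = -(242 + 22*√7) = -242 - 22*√7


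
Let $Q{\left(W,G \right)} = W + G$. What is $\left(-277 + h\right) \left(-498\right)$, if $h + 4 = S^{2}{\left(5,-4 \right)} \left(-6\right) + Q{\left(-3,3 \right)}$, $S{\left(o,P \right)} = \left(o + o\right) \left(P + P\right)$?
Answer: $19263138$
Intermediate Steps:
$S{\left(o,P \right)} = 4 P o$ ($S{\left(o,P \right)} = 2 o 2 P = 4 P o$)
$Q{\left(W,G \right)} = G + W$
$h = -38404$ ($h = -4 + \left(\left(4 \left(-4\right) 5\right)^{2} \left(-6\right) + \left(3 - 3\right)\right) = -4 + \left(\left(-80\right)^{2} \left(-6\right) + 0\right) = -4 + \left(6400 \left(-6\right) + 0\right) = -4 + \left(-38400 + 0\right) = -4 - 38400 = -38404$)
$\left(-277 + h\right) \left(-498\right) = \left(-277 - 38404\right) \left(-498\right) = \left(-38681\right) \left(-498\right) = 19263138$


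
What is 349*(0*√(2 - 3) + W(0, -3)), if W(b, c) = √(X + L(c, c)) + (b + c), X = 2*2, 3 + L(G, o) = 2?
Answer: -1047 + 349*√3 ≈ -442.51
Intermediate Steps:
L(G, o) = -1 (L(G, o) = -3 + 2 = -1)
X = 4
W(b, c) = b + c + √3 (W(b, c) = √(4 - 1) + (b + c) = √3 + (b + c) = b + c + √3)
349*(0*√(2 - 3) + W(0, -3)) = 349*(0*√(2 - 3) + (0 - 3 + √3)) = 349*(0*√(-1) + (-3 + √3)) = 349*(0*I + (-3 + √3)) = 349*(0 + (-3 + √3)) = 349*(-3 + √3) = -1047 + 349*√3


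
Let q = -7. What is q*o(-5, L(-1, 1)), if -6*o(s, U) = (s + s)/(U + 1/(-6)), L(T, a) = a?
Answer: -14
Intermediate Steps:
o(s, U) = -s/(3*(-⅙ + U)) (o(s, U) = -(s + s)/(6*(U + 1/(-6))) = -2*s/(6*(U - ⅙)) = -2*s/(6*(-⅙ + U)) = -s/(3*(-⅙ + U)))
q*o(-5, L(-1, 1)) = -(-14)*(-5)/(-1 + 6*1) = -(-14)*(-5)/(-1 + 6) = -(-14)*(-5)/5 = -7*2 = -14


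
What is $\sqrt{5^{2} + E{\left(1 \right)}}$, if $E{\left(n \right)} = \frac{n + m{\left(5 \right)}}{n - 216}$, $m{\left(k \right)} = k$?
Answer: $\frac{\sqrt{1154335}}{215} \approx 4.9972$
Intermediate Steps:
$E{\left(n \right)} = \frac{5 + n}{-216 + n}$ ($E{\left(n \right)} = \frac{n + 5}{n - 216} = \frac{5 + n}{-216 + n}$)
$\sqrt{5^{2} + E{\left(1 \right)}} = \sqrt{5^{2} + \frac{5 + 1}{-216 + 1}} = \sqrt{25 + \frac{1}{-215} \cdot 6} = \sqrt{25 - \frac{6}{215}} = \sqrt{\frac{5369}{215}} = \frac{\sqrt{1154335}}{215}$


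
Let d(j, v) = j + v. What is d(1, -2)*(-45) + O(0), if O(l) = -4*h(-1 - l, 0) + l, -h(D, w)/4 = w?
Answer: 45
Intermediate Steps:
h(D, w) = -4*w
O(l) = l (O(l) = -(-16)*0 + l = -4*0 + l = 0 + l = l)
d(1, -2)*(-45) + O(0) = (1 - 2)*(-45) + 0 = -1*(-45) + 0 = 45 + 0 = 45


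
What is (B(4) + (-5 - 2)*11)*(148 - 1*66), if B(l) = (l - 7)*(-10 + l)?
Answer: -4838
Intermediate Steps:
B(l) = (-10 + l)*(-7 + l) (B(l) = (-7 + l)*(-10 + l) = (-10 + l)*(-7 + l))
(B(4) + (-5 - 2)*11)*(148 - 1*66) = ((70 + 4² - 17*4) + (-5 - 2)*11)*(148 - 1*66) = ((70 + 16 - 68) - 7*11)*(148 - 66) = (18 - 77)*82 = -59*82 = -4838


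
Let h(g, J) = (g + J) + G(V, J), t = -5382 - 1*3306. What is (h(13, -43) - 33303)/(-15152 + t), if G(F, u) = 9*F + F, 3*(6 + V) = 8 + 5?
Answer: 100049/71520 ≈ 1.3989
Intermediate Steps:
V = -5/3 (V = -6 + (8 + 5)/3 = -6 + (1/3)*13 = -6 + 13/3 = -5/3 ≈ -1.6667)
t = -8688 (t = -5382 - 3306 = -8688)
G(F, u) = 10*F
h(g, J) = -50/3 + J + g (h(g, J) = (g + J) + 10*(-5/3) = (J + g) - 50/3 = -50/3 + J + g)
(h(13, -43) - 33303)/(-15152 + t) = ((-50/3 - 43 + 13) - 33303)/(-15152 - 8688) = (-140/3 - 33303)/(-23840) = -100049/3*(-1/23840) = 100049/71520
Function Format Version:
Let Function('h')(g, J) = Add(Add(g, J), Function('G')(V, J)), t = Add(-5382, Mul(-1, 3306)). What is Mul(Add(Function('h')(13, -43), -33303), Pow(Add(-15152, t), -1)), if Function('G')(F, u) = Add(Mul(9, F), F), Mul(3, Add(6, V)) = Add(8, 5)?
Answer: Rational(100049, 71520) ≈ 1.3989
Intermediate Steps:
V = Rational(-5, 3) (V = Add(-6, Mul(Rational(1, 3), Add(8, 5))) = Add(-6, Mul(Rational(1, 3), 13)) = Add(-6, Rational(13, 3)) = Rational(-5, 3) ≈ -1.6667)
t = -8688 (t = Add(-5382, -3306) = -8688)
Function('G')(F, u) = Mul(10, F)
Function('h')(g, J) = Add(Rational(-50, 3), J, g) (Function('h')(g, J) = Add(Add(g, J), Mul(10, Rational(-5, 3))) = Add(Add(J, g), Rational(-50, 3)) = Add(Rational(-50, 3), J, g))
Mul(Add(Function('h')(13, -43), -33303), Pow(Add(-15152, t), -1)) = Mul(Add(Add(Rational(-50, 3), -43, 13), -33303), Pow(Add(-15152, -8688), -1)) = Mul(Add(Rational(-140, 3), -33303), Pow(-23840, -1)) = Mul(Rational(-100049, 3), Rational(-1, 23840)) = Rational(100049, 71520)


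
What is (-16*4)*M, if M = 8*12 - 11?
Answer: -5440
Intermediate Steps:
M = 85 (M = 96 - 11 = 85)
(-16*4)*M = -16*4*85 = -64*85 = -5440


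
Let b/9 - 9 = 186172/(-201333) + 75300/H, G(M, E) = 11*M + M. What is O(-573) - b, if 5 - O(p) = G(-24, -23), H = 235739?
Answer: 3440167044772/15820680029 ≈ 217.45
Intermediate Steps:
G(M, E) = 12*M
O(p) = 293 (O(p) = 5 - 12*(-24) = 5 - 1*(-288) = 5 + 288 = 293)
b = 1195292203725/15820680029 (b = 81 + 9*(186172/(-201333) + 75300/235739) = 81 + 9*(186172*(-1/201333) + 75300*(1/235739)) = 81 + 9*(-186172/201333 + 75300/235739) = 81 + 9*(-28727626208/47462040087) = 81 - 86182878624/15820680029 = 1195292203725/15820680029 ≈ 75.552)
O(-573) - b = 293 - 1*1195292203725/15820680029 = 293 - 1195292203725/15820680029 = 3440167044772/15820680029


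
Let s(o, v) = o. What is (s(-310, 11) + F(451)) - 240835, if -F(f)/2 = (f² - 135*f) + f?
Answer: -527079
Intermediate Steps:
F(f) = -2*f² + 268*f (F(f) = -2*((f² - 135*f) + f) = -2*(f² - 134*f) = -2*f² + 268*f)
(s(-310, 11) + F(451)) - 240835 = (-310 + 2*451*(134 - 1*451)) - 240835 = (-310 + 2*451*(134 - 451)) - 240835 = (-310 + 2*451*(-317)) - 240835 = (-310 - 285934) - 240835 = -286244 - 240835 = -527079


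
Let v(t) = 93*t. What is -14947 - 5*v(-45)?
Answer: 5978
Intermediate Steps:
-14947 - 5*v(-45) = -14947 - 5*93*(-45) = -14947 - 5*(-4185) = -14947 - 1*(-20925) = -14947 + 20925 = 5978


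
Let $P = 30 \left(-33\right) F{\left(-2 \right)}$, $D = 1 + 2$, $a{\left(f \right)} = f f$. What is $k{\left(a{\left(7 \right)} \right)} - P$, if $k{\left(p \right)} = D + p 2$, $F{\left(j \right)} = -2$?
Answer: $-1879$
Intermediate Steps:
$a{\left(f \right)} = f^{2}$
$D = 3$
$k{\left(p \right)} = 3 + 2 p$ ($k{\left(p \right)} = 3 + p 2 = 3 + 2 p$)
$P = 1980$ ($P = 30 \left(-33\right) \left(-2\right) = \left(-990\right) \left(-2\right) = 1980$)
$k{\left(a{\left(7 \right)} \right)} - P = \left(3 + 2 \cdot 7^{2}\right) - 1980 = \left(3 + 2 \cdot 49\right) - 1980 = \left(3 + 98\right) - 1980 = 101 - 1980 = -1879$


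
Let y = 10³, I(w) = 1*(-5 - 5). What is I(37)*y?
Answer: -10000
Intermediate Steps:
I(w) = -10 (I(w) = 1*(-10) = -10)
y = 1000
I(37)*y = -10*1000 = -10000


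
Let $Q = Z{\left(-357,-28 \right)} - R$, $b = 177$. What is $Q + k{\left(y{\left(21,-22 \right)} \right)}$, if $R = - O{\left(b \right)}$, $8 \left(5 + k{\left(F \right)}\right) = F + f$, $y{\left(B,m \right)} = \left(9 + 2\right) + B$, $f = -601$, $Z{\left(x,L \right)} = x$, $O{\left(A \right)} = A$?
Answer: $- \frac{2049}{8} \approx -256.13$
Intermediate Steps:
$y{\left(B,m \right)} = 11 + B$
$k{\left(F \right)} = - \frac{641}{8} + \frac{F}{8}$ ($k{\left(F \right)} = -5 + \frac{F - 601}{8} = -5 + \frac{-601 + F}{8} = -5 + \left(- \frac{601}{8} + \frac{F}{8}\right) = - \frac{641}{8} + \frac{F}{8}$)
$R = -177$ ($R = \left(-1\right) 177 = -177$)
$Q = -180$ ($Q = -357 - -177 = -357 + 177 = -180$)
$Q + k{\left(y{\left(21,-22 \right)} \right)} = -180 - \left(\frac{641}{8} - \frac{11 + 21}{8}\right) = -180 + \left(- \frac{641}{8} + \frac{1}{8} \cdot 32\right) = -180 + \left(- \frac{641}{8} + 4\right) = -180 - \frac{609}{8} = - \frac{2049}{8}$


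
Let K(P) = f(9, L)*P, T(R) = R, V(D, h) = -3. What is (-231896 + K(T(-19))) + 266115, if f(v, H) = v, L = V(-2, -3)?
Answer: 34048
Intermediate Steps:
L = -3
K(P) = 9*P
(-231896 + K(T(-19))) + 266115 = (-231896 + 9*(-19)) + 266115 = (-231896 - 171) + 266115 = -232067 + 266115 = 34048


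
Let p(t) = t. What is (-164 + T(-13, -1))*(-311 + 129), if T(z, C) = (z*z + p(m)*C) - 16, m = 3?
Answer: 2548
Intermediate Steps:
T(z, C) = -16 + z**2 + 3*C (T(z, C) = (z*z + 3*C) - 16 = (z**2 + 3*C) - 16 = -16 + z**2 + 3*C)
(-164 + T(-13, -1))*(-311 + 129) = (-164 + (-16 + (-13)**2 + 3*(-1)))*(-311 + 129) = (-164 + (-16 + 169 - 3))*(-182) = (-164 + 150)*(-182) = -14*(-182) = 2548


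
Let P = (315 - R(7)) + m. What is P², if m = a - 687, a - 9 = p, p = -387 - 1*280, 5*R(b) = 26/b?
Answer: 1301477776/1225 ≈ 1.0624e+6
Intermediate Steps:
R(b) = 26/(5*b) (R(b) = (26/b)/5 = 26/(5*b))
p = -667 (p = -387 - 280 = -667)
a = -658 (a = 9 - 667 = -658)
m = -1345 (m = -658 - 687 = -1345)
P = -36076/35 (P = (315 - 26/(5*7)) - 1345 = (315 - 1*26/35) - 1345 = (315 - 26/35) - 1345 = 10999/35 - 1345 = -36076/35 ≈ -1030.7)
P² = (-36076/35)² = 1301477776/1225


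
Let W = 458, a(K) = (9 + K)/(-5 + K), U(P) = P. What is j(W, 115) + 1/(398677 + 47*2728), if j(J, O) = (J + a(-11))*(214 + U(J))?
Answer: 162209278981/526893 ≈ 3.0786e+5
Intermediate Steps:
a(K) = (9 + K)/(-5 + K)
j(J, O) = (214 + J)*(⅛ + J) (j(J, O) = (J + (9 - 11)/(-5 - 11))*(214 + J) = (J - 2/(-16))*(214 + J) = (J - 1/16*(-2))*(214 + J) = (J + ⅛)*(214 + J) = (⅛ + J)*(214 + J) = (214 + J)*(⅛ + J))
j(W, 115) + 1/(398677 + 47*2728) = (107/4 + 458² + (1713/8)*458) + 1/(398677 + 47*2728) = (107/4 + 209764 + 392277/4) + 1/(398677 + 128216) = 307860 + 1/526893 = 162209278981/526893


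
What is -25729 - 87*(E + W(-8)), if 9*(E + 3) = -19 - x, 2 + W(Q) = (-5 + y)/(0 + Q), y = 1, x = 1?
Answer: -150865/6 ≈ -25144.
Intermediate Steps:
W(Q) = -2 - 4/Q (W(Q) = -2 + (-5 + 1)/(0 + Q) = -2 - 4/Q)
E = -47/9 (E = -3 + (-19 - 1*1)/9 = -3 + (-19 - 1)/9 = -3 + (1/9)*(-20) = -3 - 20/9 = -47/9 ≈ -5.2222)
-25729 - 87*(E + W(-8)) = -25729 - 87*(-47/9 + (-2 - 4/(-8))) = -25729 - 87*(-47/9 + (-2 - 4*(-1/8))) = -25729 - 87*(-47/9 + (-2 + 1/2)) = -25729 - 87*(-47/9 - 3/2) = -25729 - 87*(-121)/18 = -25729 - 1*(-3509/6) = -25729 + 3509/6 = -150865/6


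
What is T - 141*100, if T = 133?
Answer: -13967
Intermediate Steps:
T - 141*100 = 133 - 141*100 = 133 - 14100 = -13967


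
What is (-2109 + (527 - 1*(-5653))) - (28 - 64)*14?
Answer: 4575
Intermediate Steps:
(-2109 + (527 - 1*(-5653))) - (28 - 64)*14 = (-2109 + (527 + 5653)) - (-36)*14 = (-2109 + 6180) - 1*(-504) = 4071 + 504 = 4575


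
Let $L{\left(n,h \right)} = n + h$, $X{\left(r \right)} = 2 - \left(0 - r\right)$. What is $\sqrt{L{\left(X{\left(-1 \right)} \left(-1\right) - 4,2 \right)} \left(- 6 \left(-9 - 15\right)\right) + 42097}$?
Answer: $\sqrt{41665} \approx 204.12$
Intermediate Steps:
$X{\left(r \right)} = 2 + r$ ($X{\left(r \right)} = 2 - - r = 2 + r$)
$L{\left(n,h \right)} = h + n$
$\sqrt{L{\left(X{\left(-1 \right)} \left(-1\right) - 4,2 \right)} \left(- 6 \left(-9 - 15\right)\right) + 42097} = \sqrt{\left(2 - \left(4 - \left(2 - 1\right) \left(-1\right)\right)\right) \left(- 6 \left(-9 - 15\right)\right) + 42097} = \sqrt{\left(2 + \left(1 \left(-1\right) - 4\right)\right) \left(\left(-6\right) \left(-24\right)\right) + 42097} = \sqrt{\left(2 - 5\right) 144 + 42097} = \sqrt{\left(-3\right) 144 + 42097} = \sqrt{-432 + 42097} = \sqrt{41665}$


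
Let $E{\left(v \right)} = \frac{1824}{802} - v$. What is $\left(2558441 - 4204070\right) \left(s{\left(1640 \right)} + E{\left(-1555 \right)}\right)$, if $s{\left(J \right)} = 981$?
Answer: $- \frac{1675000186392}{401} \approx -4.1771 \cdot 10^{9}$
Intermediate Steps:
$E{\left(v \right)} = \frac{912}{401} - v$ ($E{\left(v \right)} = 1824 \cdot \frac{1}{802} - v = \frac{912}{401} - v$)
$\left(2558441 - 4204070\right) \left(s{\left(1640 \right)} + E{\left(-1555 \right)}\right) = \left(2558441 - 4204070\right) \left(981 + \left(\frac{912}{401} - -1555\right)\right) = - 1645629 \left(981 + \left(\frac{912}{401} + 1555\right)\right) = - 1645629 \left(981 + \frac{624467}{401}\right) = \left(-1645629\right) \frac{1017848}{401} = - \frac{1675000186392}{401}$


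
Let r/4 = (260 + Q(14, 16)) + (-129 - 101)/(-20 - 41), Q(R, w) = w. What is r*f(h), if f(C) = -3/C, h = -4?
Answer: 51198/61 ≈ 839.31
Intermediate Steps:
r = 68264/61 (r = 4*((260 + 16) + (-129 - 101)/(-20 - 41)) = 4*(276 - 230/(-61)) = 4*(276 - 230*(-1/61)) = 4*(276 + 230/61) = 4*(17066/61) = 68264/61 ≈ 1119.1)
r*f(h) = 68264*(-3/(-4))/61 = 68264*(-3*(-¼))/61 = (68264/61)*(¾) = 51198/61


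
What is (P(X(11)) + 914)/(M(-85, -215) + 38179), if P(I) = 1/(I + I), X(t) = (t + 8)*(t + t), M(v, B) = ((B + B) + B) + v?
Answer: 764105/31307364 ≈ 0.024407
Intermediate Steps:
M(v, B) = v + 3*B (M(v, B) = (2*B + B) + v = 3*B + v = v + 3*B)
X(t) = 2*t*(8 + t) (X(t) = (8 + t)*(2*t) = 2*t*(8 + t))
P(I) = 1/(2*I)
(P(X(11)) + 914)/(M(-85, -215) + 38179) = (1/(2*((2*11*(8 + 11)))) + 914)/((-85 + 3*(-215)) + 38179) = (1/(2*((2*11*19))) + 914)/((-85 - 645) + 38179) = ((1/2)/418 + 914)/(-730 + 38179) = ((1/2)*(1/418) + 914)/37449 = (1/836 + 914)*(1/37449) = (764105/836)*(1/37449) = 764105/31307364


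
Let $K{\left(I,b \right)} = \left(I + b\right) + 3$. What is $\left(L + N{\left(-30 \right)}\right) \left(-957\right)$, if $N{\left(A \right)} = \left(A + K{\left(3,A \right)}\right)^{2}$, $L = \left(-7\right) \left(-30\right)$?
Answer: $-2991582$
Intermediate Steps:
$L = 210$
$K{\left(I,b \right)} = 3 + I + b$
$N{\left(A \right)} = \left(6 + 2 A\right)^{2}$ ($N{\left(A \right)} = \left(A + \left(3 + 3 + A\right)\right)^{2} = \left(A + \left(6 + A\right)\right)^{2} = \left(6 + 2 A\right)^{2}$)
$\left(L + N{\left(-30 \right)}\right) \left(-957\right) = \left(210 + 4 \left(3 - 30\right)^{2}\right) \left(-957\right) = \left(210 + 4 \left(-27\right)^{2}\right) \left(-957\right) = \left(210 + 4 \cdot 729\right) \left(-957\right) = \left(210 + 2916\right) \left(-957\right) = 3126 \left(-957\right) = -2991582$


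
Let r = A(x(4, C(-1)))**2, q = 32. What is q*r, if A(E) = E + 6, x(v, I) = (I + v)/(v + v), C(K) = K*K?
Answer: 2809/2 ≈ 1404.5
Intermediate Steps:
C(K) = K**2
x(v, I) = (I + v)/(2*v) (x(v, I) = (I + v)/((2*v)) = (I + v)*(1/(2*v)) = (I + v)/(2*v))
A(E) = 6 + E
r = 2809/64 (r = (6 + (1/2)*((-1)**2 + 4)/4)**2 = (6 + (1/2)*(1/4)*(1 + 4))**2 = (6 + (1/2)*(1/4)*5)**2 = (6 + 5/8)**2 = (53/8)**2 = 2809/64 ≈ 43.891)
q*r = 32*(2809/64) = 2809/2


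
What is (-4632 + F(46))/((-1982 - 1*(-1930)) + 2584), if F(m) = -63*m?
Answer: -1255/422 ≈ -2.9739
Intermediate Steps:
(-4632 + F(46))/((-1982 - 1*(-1930)) + 2584) = (-4632 - 63*46)/((-1982 - 1*(-1930)) + 2584) = (-4632 - 2898)/((-1982 + 1930) + 2584) = -7530/(-52 + 2584) = -7530/2532 = -7530*1/2532 = -1255/422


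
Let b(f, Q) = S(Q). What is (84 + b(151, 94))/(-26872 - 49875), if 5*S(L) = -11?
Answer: -409/383735 ≈ -0.0010658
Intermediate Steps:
S(L) = -11/5 (S(L) = (⅕)*(-11) = -11/5)
b(f, Q) = -11/5
(84 + b(151, 94))/(-26872 - 49875) = (84 - 11/5)/(-26872 - 49875) = (409/5)/(-76747) = (409/5)*(-1/76747) = -409/383735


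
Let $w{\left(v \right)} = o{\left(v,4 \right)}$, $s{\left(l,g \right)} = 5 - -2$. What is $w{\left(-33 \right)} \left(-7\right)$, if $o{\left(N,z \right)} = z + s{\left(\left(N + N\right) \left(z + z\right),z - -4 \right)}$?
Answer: $-77$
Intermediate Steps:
$s{\left(l,g \right)} = 7$ ($s{\left(l,g \right)} = 5 + 2 = 7$)
$o{\left(N,z \right)} = 7 + z$ ($o{\left(N,z \right)} = z + 7 = 7 + z$)
$w{\left(v \right)} = 11$ ($w{\left(v \right)} = 7 + 4 = 11$)
$w{\left(-33 \right)} \left(-7\right) = 11 \left(-7\right) = -77$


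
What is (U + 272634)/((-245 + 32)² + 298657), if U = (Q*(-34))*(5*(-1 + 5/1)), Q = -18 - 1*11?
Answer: 146177/172013 ≈ 0.84980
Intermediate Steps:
Q = -29 (Q = -18 - 11 = -29)
U = 19720 (U = (-29*(-34))*(5*(-1 + 5/1)) = 986*(5*(-1 + 5*1)) = 986*(5*(-1 + 5)) = 986*(5*4) = 986*20 = 19720)
(U + 272634)/((-245 + 32)² + 298657) = (19720 + 272634)/((-245 + 32)² + 298657) = 292354/((-213)² + 298657) = 292354/(45369 + 298657) = 292354/344026 = 292354*(1/344026) = 146177/172013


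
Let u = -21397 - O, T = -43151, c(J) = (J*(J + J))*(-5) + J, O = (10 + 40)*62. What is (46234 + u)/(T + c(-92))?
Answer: -21737/127883 ≈ -0.16998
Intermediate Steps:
O = 3100 (O = 50*62 = 3100)
c(J) = J - 10*J**2 (c(J) = (J*(2*J))*(-5) + J = (2*J**2)*(-5) + J = -10*J**2 + J = J - 10*J**2)
u = -24497 (u = -21397 - 1*3100 = -21397 - 3100 = -24497)
(46234 + u)/(T + c(-92)) = (46234 - 24497)/(-43151 - 92*(1 - 10*(-92))) = 21737/(-43151 - 92*(1 + 920)) = 21737/(-43151 - 92*921) = 21737/(-43151 - 84732) = 21737/(-127883) = 21737*(-1/127883) = -21737/127883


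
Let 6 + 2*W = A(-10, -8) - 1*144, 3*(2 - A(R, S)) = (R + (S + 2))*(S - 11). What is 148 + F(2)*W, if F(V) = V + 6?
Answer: -2548/3 ≈ -849.33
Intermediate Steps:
F(V) = 6 + V
A(R, S) = 2 - (-11 + S)*(2 + R + S)/3 (A(R, S) = 2 - (R + (S + 2))*(S - 11)/3 = 2 - (R + (2 + S))*(-11 + S)/3 = 2 - (2 + R + S)*(-11 + S)/3 = 2 - (-11 + S)*(2 + R + S)/3)
W = -374/3 (W = -3 + ((28/3 + 3*(-8) - ⅓*(-8)² + (11/3)*(-10) - ⅓*(-10)*(-8)) - 1*144)/2 = -3 + ((28/3 - 24 - ⅓*64 - 110/3 - 80/3) - 144)/2 = -3 + ((28/3 - 24 - 64/3 - 110/3 - 80/3) - 144)/2 = -3 + (-298/3 - 144)/2 = -3 + (½)*(-730/3) = -3 - 365/3 = -374/3 ≈ -124.67)
148 + F(2)*W = 148 + (6 + 2)*(-374/3) = 148 + 8*(-374/3) = 148 - 2992/3 = -2548/3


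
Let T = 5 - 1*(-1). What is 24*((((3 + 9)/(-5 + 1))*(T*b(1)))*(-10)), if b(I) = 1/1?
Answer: 4320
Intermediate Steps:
b(I) = 1
T = 6 (T = 5 + 1 = 6)
24*((((3 + 9)/(-5 + 1))*(T*b(1)))*(-10)) = 24*((((3 + 9)/(-5 + 1))*(6*1))*(-10)) = 24*(((12/(-4))*6)*(-10)) = 24*(((12*(-¼))*6)*(-10)) = 24*(-3*6*(-10)) = 24*(-18*(-10)) = 24*180 = 4320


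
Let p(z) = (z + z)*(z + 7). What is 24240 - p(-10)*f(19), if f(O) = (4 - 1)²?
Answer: 23700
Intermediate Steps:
f(O) = 9 (f(O) = 3² = 9)
p(z) = 2*z*(7 + z) (p(z) = (2*z)*(7 + z) = 2*z*(7 + z))
24240 - p(-10)*f(19) = 24240 - 2*(-10)*(7 - 10)*9 = 24240 - 2*(-10)*(-3)*9 = 24240 - 60*9 = 24240 - 1*540 = 24240 - 540 = 23700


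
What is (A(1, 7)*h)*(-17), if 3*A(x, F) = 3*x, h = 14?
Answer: -238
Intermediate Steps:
A(x, F) = x (A(x, F) = (3*x)/3 = x)
(A(1, 7)*h)*(-17) = (1*14)*(-17) = 14*(-17) = -238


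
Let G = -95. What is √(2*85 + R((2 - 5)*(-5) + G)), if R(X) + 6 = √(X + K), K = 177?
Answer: √(164 + √97) ≈ 13.185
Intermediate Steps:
R(X) = -6 + √(177 + X) (R(X) = -6 + √(X + 177) = -6 + √(177 + X))
√(2*85 + R((2 - 5)*(-5) + G)) = √(2*85 + (-6 + √(177 + ((2 - 5)*(-5) - 95)))) = √(170 + (-6 + √(177 + (-3*(-5) - 95)))) = √(170 + (-6 + √(177 + (15 - 95)))) = √(170 + (-6 + √(177 - 80))) = √(170 + (-6 + √97)) = √(164 + √97)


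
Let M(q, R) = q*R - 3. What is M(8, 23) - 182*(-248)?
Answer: 45317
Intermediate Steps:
M(q, R) = -3 + R*q (M(q, R) = R*q - 3 = -3 + R*q)
M(8, 23) - 182*(-248) = (-3 + 23*8) - 182*(-248) = (-3 + 184) + 45136 = 181 + 45136 = 45317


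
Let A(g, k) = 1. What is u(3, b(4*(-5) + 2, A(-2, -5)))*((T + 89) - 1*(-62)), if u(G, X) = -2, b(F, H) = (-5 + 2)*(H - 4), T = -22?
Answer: -258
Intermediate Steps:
b(F, H) = 12 - 3*H (b(F, H) = -3*(-4 + H) = 12 - 3*H)
u(3, b(4*(-5) + 2, A(-2, -5)))*((T + 89) - 1*(-62)) = -2*((-22 + 89) - 1*(-62)) = -2*(67 + 62) = -2*129 = -258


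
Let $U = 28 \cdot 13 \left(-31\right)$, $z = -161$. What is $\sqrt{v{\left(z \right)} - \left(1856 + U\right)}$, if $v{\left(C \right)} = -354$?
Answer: $\sqrt{9074} \approx 95.258$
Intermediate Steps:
$U = -11284$ ($U = 364 \left(-31\right) = -11284$)
$\sqrt{v{\left(z \right)} - \left(1856 + U\right)} = \sqrt{-354 - -9428} = \sqrt{-354 + \left(-1856 + 11284\right)} = \sqrt{-354 + 9428} = \sqrt{9074}$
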